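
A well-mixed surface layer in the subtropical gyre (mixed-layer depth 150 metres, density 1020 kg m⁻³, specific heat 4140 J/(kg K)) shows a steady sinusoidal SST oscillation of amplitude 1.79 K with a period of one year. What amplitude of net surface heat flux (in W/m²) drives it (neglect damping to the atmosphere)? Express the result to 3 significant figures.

Areal heat capacity C = ρ c_p D = 1020 × 4140 × 150 = 6.33×10^8 J m⁻² K⁻¹.
ω = 2π / 3.15×10^7 s = 1.99×10^-7 s⁻¹.
Cω = 6.33×10^8 × 1.99×10^-7 = 126 W/(m²·K).
F₀ = A × Cω = 1.79 × 126 = 226 W/m².

226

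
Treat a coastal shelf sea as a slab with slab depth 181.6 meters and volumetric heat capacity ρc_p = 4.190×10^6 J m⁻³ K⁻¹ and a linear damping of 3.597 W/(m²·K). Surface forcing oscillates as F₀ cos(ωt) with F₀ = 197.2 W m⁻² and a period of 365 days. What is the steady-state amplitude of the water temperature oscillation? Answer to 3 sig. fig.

Areal heat capacity C = ρc_p × D = 4.190×10^6 × 181.6 = 7.61×10^8 J/(m²·K).
Angular frequency ω = 2π / T = 2π / 3.15×10^7 s = 1.99×10^-7 s⁻¹.
√((Cω)² + λ²) = √((152)² + 3.597²) = 152 W/(m²·K).
Amplitude A = F₀ / √((Cω)²+λ²) = 197.2 / 152 = 1.30 K.

1.30 K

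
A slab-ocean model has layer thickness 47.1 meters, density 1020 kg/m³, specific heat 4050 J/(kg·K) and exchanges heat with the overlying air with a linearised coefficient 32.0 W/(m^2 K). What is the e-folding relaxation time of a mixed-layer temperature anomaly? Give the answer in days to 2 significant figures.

70 days

Areal heat capacity C = ρ c_p D = 1020 × 4050 × 47.1 = 1.95×10^8 J/(m²·K).
Relaxation time τ = C / λ = 1.95×10^8 / 32.0 = 6.08×10^6 s.
In days: 6.08×10^6 s / (86400 s/day) = 70.4 days.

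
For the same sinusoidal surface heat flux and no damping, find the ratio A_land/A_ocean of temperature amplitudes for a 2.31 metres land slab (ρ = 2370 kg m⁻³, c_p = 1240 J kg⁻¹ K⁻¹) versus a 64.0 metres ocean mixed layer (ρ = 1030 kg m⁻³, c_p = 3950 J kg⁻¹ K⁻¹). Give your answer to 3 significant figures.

38.4

C_ocean = 1030 × 3950 × 64.0 = 2.60×10^8 J/(m²·K).
C_land = 2370 × 1240 × 2.31 = 6.79×10^6 J/(m²·K).
Undamped amplitude ∝ 1/C, so A_land/A_ocean = C_ocean/C_land = 38.4.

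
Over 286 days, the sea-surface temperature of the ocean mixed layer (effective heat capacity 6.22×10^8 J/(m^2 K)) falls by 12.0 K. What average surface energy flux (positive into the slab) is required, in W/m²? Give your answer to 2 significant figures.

-300

Areal heat capacity C = 6.22×10^8 J/(m^2 K) (given).
Required heat per unit area: Q = C ΔT = 6.22×10^8 × -12.0 = -7.46×10^9 J/m².
Flux F = Q / Δt = -7.46×10^9 / 2.47×10^7 s = -302 W/m².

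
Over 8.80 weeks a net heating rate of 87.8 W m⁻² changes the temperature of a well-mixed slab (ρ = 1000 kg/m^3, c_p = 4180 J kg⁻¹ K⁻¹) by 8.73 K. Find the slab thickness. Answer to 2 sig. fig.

Heat input Q = F Δt = 87.8 × 5.32×10^6 s = 4.67×10^8 J/m².
Required areal heat capacity C = Q / ΔT = 5.35×10^7 J/(m²·K).
Depth D = C / (ρ c_p) = 5.35×10^7 / (1000 × 4180) = 12.8 m.

13 m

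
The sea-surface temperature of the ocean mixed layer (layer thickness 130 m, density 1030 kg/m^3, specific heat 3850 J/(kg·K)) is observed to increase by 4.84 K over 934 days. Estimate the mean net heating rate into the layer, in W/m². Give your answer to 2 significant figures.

Areal heat capacity C = ρ c_p D = 1030 × 3850 × 130 = 5.16×10^8 J m⁻² K⁻¹.
Required heat per unit area: Q = C ΔT = 5.16×10^8 × 4.84 = 2.50×10^9 J/m².
Flux F = Q / Δt = 2.50×10^9 / 8.07×10^7 s = 30.9 W/m².

31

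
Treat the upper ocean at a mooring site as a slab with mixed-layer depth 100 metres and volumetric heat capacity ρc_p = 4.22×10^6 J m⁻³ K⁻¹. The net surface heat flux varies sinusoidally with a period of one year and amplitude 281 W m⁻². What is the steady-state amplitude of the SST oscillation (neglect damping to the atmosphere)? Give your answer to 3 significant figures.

3.34 K

Areal heat capacity C = ρc_p × D = 4.22×10^6 × 100 = 4.22×10^8 J/(m²·K).
Angular frequency ω = 2π / T = 2π / 3.15×10^7 s = 1.99×10^-7 s⁻¹.
Cω = 4.22×10^8 × 1.99×10^-7 = 84.1 W/(m²·K).
Amplitude A = F₀ / (Cω) = 281 / 84.1 = 3.34 K.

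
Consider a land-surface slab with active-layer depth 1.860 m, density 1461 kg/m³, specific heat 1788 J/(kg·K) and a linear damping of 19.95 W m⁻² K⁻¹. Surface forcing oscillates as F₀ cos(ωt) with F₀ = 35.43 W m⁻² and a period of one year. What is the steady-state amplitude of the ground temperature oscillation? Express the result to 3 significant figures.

Areal heat capacity C = ρ c_p D = 1461 × 1788 × 1.860 = 4.86×10^6 J/(m²·K).
Angular frequency ω = 2π / T = 2π / 3.15×10^7 s = 1.99×10^-7 s⁻¹.
√((Cω)² + λ²) = √((0.968)² + 19.95²) = 20.0 W/(m²·K).
Amplitude A = F₀ / √((Cω)²+λ²) = 35.43 / 20.0 = 1.77 K.

1.77 K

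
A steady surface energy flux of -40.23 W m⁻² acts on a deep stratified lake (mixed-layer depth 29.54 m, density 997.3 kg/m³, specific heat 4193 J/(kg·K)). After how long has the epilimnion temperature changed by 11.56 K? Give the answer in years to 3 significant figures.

1.12 years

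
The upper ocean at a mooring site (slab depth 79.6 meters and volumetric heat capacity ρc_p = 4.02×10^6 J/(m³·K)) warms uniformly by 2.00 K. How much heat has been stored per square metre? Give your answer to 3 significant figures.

6.40×10^8

Areal heat capacity C = ρc_p × D = 4.02×10^6 × 79.6 = 3.20×10^8 J/(m²·K).
ΔQ = C ΔT = 3.20×10^8 × 2.00 = 6.40×10^8 J/m².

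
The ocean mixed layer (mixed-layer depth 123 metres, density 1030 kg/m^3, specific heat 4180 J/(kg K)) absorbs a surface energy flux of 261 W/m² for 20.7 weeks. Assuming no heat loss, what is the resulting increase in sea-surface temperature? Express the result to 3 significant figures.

6.17 K

Areal heat capacity C = ρ c_p D = 1030 × 4180 × 123 = 5.30×10^8 J/(m^2 K).
Net heat input Q = F Δt = 261 × (20.7 weeks × 6.048×10^5 s/week) = 3.27×10^9 J/m².
ΔT = Q / C = 3.27×10^9 / 5.30×10^8 = 6.17 K.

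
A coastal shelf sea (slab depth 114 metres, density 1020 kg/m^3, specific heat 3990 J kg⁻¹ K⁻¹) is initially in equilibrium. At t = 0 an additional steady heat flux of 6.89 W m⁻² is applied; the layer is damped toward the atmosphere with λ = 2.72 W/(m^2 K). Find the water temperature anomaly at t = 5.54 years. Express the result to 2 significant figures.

1.6 K

Areal heat capacity C = ρ c_p D = 1020 × 3990 × 114 = 4.64×10^8 J/(m²·K).
τ = C / λ = 4.64×10^8 / 2.72 = 1.71×10^8 s.
Equilibrium anomaly ΔT_eq = F / λ = 6.89 / 2.72 = 2.53 K.
t = 5.54 years = 1.75×10^8 s, so t/τ = 1.02.
ΔT(t) = ΔT_eq (1 − e^(−t/τ)) = 2.53 × (1 − e^−1.02) = 1.62 K.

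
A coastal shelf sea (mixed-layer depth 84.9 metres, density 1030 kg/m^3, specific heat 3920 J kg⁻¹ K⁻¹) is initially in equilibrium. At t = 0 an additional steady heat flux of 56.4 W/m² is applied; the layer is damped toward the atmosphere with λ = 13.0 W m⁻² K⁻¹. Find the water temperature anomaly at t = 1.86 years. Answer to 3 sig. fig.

3.87 K

Areal heat capacity C = ρ c_p D = 1030 × 3920 × 84.9 = 3.43×10^8 J/(m²·K).
τ = C / λ = 3.43×10^8 / 13.0 = 2.64×10^7 s.
Equilibrium anomaly ΔT_eq = F / λ = 56.4 / 13.0 = 4.34 K.
t = 1.86 years = 5.87×10^7 s, so t/τ = 2.23.
ΔT(t) = ΔT_eq (1 − e^(−t/τ)) = 4.34 × (1 − e^−2.23) = 3.87 K.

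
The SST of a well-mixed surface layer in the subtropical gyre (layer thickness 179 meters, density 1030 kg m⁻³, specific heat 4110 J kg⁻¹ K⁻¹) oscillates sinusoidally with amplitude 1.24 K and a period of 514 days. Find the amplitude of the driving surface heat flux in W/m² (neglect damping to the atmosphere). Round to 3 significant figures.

Areal heat capacity C = ρ c_p D = 1030 × 4110 × 179 = 7.58×10^8 J/(m²·K).
ω = 2π / 4.44×10^7 s = 1.41×10^-7 s⁻¹.
Cω = 7.58×10^8 × 1.41×10^-7 = 107 W/(m²·K).
F₀ = A × Cω = 1.24 × 107 = 133 W/m².

133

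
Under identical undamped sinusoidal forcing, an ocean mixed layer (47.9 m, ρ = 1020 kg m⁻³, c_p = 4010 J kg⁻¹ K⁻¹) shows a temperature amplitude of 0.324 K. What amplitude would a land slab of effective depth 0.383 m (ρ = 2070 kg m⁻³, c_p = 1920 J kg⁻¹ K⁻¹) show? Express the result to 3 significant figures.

41.7 K

C_ocean = 1.96×10^8 J/(m²·K); C_land = 1.52×10^6 J/(m²·K).
A ∝ 1/C ⇒ A_land = A_ocean × C_ocean/C_land = 0.324 × 129 = 41.7 K.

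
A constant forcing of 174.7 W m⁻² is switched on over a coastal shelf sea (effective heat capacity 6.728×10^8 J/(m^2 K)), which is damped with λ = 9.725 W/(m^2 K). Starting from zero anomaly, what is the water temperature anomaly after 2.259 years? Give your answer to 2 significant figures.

12 K

Areal heat capacity C = 6.728×10^8 J/(m^2 K) (given).
τ = C / λ = 6.73×10^8 / 9.725 = 6.92×10^7 s.
Equilibrium anomaly ΔT_eq = F / λ = 174.7 / 9.725 = 18.0 K.
t = 2.259 years = 7.13×10^7 s, so t/τ = 1.03.
ΔT(t) = ΔT_eq (1 − e^(−t/τ)) = 18.0 × (1 − e^−1.03) = 11.6 K.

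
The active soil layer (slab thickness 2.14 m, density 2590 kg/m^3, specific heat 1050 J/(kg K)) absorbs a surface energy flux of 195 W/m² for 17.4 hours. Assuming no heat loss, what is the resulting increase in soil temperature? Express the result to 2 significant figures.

2.1 K

Areal heat capacity C = ρ c_p D = 2590 × 1050 × 2.14 = 5.82×10^6 J/(m²·K).
Net heat input Q = F Δt = 195 × (17.4 hours × 3600 s/hour) = 1.22×10^7 J/m².
ΔT = Q / C = 1.22×10^7 / 5.82×10^6 = 2.10 K.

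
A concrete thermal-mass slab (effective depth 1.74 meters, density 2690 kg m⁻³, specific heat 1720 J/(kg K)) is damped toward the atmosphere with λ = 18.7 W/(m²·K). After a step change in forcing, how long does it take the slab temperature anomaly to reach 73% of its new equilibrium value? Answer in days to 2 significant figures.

Areal heat capacity C = ρ c_p D = 2690 × 1720 × 1.74 = 8.05×10^6 J m⁻² K⁻¹.
τ = C / λ = 8.05×10^6 / 18.7 = 4.31×10^5 s.
Fraction reached: 1 − e^(−t/τ) = 0.73 ⇒ t = −τ ln(1 − 0.73) = τ × 1.31.
t = 5.64×10^5 s = 6.52 days.

6.5 days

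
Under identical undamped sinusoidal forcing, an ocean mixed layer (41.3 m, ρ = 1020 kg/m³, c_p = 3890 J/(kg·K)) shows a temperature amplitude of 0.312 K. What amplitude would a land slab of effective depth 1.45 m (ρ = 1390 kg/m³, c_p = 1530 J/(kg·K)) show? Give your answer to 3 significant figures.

C_ocean = 1.64×10^8 J/(m²·K); C_land = 3.08×10^6 J/(m²·K).
A ∝ 1/C ⇒ A_land = A_ocean × C_ocean/C_land = 0.312 × 53.1 = 16.6 K.

16.6 K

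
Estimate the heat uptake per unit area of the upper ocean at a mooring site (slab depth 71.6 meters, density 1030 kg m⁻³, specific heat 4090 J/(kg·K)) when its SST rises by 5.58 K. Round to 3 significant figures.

Areal heat capacity C = ρ c_p D = 1030 × 4090 × 71.6 = 3.02×10^8 J m⁻² K⁻¹.
ΔQ = C ΔT = 3.02×10^8 × 5.58 = 1.68×10^9 J/m².

1.68×10^9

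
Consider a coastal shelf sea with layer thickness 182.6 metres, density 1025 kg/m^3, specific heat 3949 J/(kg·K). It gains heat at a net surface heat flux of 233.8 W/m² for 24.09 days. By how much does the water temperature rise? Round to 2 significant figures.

Areal heat capacity C = ρ c_p D = 1025 × 3949 × 182.6 = 7.39×10^8 J/(m²·K).
Net heat input Q = F Δt = 233.8 × (24.09 days × 86400 s/day) = 4.87×10^8 J/m².
ΔT = Q / C = 4.87×10^8 / 7.39×10^8 = 0.658 K.

0.66 K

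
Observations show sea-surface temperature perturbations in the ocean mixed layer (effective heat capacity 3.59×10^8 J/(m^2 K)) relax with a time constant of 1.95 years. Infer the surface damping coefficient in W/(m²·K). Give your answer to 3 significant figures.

5.83

Areal heat capacity C = 3.59×10^8 J/(m^2 K) (given).
τ = 1.95 years = 6.15×10^7 s.
λ = C / τ = 3.59×10^8 / 6.15×10^7 = 5.83 W/(m²·K).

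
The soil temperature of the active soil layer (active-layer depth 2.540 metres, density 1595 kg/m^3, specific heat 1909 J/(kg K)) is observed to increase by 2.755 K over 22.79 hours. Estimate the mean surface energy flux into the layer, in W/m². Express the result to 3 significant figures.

260

Areal heat capacity C = ρ c_p D = 1595 × 1909 × 2.540 = 7.73×10^6 J m⁻² K⁻¹.
Required heat per unit area: Q = C ΔT = 7.73×10^6 × 2.755 = 2.13×10^7 J/m².
Flux F = Q / Δt = 2.13×10^7 / 82000 s = 260 W/m².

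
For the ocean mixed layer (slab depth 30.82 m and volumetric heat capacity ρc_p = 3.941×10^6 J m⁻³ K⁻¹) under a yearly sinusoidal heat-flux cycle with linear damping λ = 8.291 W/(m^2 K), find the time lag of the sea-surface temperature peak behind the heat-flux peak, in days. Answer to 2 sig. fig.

72 days

Areal heat capacity C = ρc_p × D = 3.941×10^6 × 30.82 = 1.21×10^8 J/(m^2 K).
ω = 2π / 3.15×10^7 s = 1.99×10^-7 s⁻¹.
Phase lag φ = arctan(Cω/λ) = arctan(24.2/8.291) = 1.24 rad.
Time lag = φ / ω = 1.24 / 1.99×10^-7 = 6.23×10^6 s = 72.1 days.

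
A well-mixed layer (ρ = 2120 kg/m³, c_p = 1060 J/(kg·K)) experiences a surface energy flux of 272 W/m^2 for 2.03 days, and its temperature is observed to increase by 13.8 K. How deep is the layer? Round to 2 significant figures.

1.5 m

Heat input Q = F Δt = 272 × 1.75×10^5 s = 4.77×10^7 J/m².
Required areal heat capacity C = Q / ΔT = 3.46×10^6 J/(m²·K).
Depth D = C / (ρ c_p) = 3.46×10^6 / (2120 × 1060) = 1.54 m.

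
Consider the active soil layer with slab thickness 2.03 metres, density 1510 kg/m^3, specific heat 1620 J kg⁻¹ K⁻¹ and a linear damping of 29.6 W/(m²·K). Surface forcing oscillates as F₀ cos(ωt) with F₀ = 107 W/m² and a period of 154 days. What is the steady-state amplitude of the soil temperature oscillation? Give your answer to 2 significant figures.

3.6 K

Areal heat capacity C = ρ c_p D = 1510 × 1620 × 2.03 = 4.97×10^6 J/(m^2 K).
Angular frequency ω = 2π / T = 2π / 1.33×10^7 s = 4.72×10^-7 s⁻¹.
√((Cω)² + λ²) = √((2.34)² + 29.6²) = 29.7 W/(m²·K).
Amplitude A = F₀ / √((Cω)²+λ²) = 107 / 29.7 = 3.60 K.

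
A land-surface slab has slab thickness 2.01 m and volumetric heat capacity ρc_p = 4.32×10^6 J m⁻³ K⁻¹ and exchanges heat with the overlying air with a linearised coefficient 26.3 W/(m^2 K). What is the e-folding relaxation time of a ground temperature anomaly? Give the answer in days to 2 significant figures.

3.8 days

Areal heat capacity C = ρc_p × D = 4.32×10^6 × 2.01 = 8.68×10^6 J/(m²·K).
Relaxation time τ = C / λ = 8.68×10^6 / 26.3 = 3.30×10^5 s.
In days: 3.30×10^5 s / (86400 s/day) = 3.82 days.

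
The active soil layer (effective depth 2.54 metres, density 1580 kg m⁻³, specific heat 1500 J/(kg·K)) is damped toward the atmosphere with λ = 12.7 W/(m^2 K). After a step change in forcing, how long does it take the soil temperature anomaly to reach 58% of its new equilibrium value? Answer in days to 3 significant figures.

4.76 days

Areal heat capacity C = ρ c_p D = 1580 × 1500 × 2.54 = 6.02×10^6 J m⁻² K⁻¹.
τ = C / λ = 6.02×10^6 / 12.7 = 4.74×10^5 s.
Fraction reached: 1 − e^(−t/τ) = 0.58 ⇒ t = −τ ln(1 − 0.58) = τ × 0.868.
t = 4.11×10^5 s = 4.76 days.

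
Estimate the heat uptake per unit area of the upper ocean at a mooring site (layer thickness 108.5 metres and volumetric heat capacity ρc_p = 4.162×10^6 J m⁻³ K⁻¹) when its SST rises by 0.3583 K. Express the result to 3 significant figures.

1.62×10^8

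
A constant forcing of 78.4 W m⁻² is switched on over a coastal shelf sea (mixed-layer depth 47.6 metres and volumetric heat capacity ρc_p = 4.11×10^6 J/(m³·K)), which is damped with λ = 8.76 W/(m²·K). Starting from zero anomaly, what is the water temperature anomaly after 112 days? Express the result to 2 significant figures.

3.1 K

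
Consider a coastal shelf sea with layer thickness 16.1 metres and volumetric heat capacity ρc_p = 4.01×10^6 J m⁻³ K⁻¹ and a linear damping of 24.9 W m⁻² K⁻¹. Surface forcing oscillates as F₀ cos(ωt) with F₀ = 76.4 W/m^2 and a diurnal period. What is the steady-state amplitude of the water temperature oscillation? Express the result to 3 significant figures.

Areal heat capacity C = ρc_p × D = 4.01×10^6 × 16.1 = 6.46×10^7 J/(m^2 K).
Angular frequency ω = 2π / T = 2π / 86400 s = 7.27×10^-5 s⁻¹.
√((Cω)² + λ²) = √((4700)² + 24.9²) = 4700 W/(m²·K).
Amplitude A = F₀ / √((Cω)²+λ²) = 76.4 / 4700 = 0.0163 K.

0.0163 K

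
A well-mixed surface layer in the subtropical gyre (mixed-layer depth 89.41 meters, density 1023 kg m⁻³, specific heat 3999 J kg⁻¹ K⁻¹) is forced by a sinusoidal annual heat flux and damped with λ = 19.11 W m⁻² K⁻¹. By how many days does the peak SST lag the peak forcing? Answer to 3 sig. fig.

Areal heat capacity C = ρ c_p D = 1023 × 3999 × 89.41 = 3.66×10^8 J/(m²·K).
ω = 2π / 3.15×10^7 s = 1.99×10^-7 s⁻¹.
Phase lag φ = arctan(Cω/λ) = arctan(72.9/19.11) = 1.31 rad.
Time lag = φ / ω = 1.31 / 1.99×10^-7 = 6.60×10^6 s = 76.4 days.

76.4 days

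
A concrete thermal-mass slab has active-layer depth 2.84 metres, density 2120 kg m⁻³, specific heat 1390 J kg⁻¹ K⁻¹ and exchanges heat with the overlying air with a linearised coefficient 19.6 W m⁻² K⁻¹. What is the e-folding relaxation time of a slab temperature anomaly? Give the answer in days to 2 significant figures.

4.9 days

Areal heat capacity C = ρ c_p D = 2120 × 1390 × 2.84 = 8.37×10^6 J/(m^2 K).
Relaxation time τ = C / λ = 8.37×10^6 / 19.6 = 4.27×10^5 s.
In days: 4.27×10^5 s / (86400 s/day) = 4.94 days.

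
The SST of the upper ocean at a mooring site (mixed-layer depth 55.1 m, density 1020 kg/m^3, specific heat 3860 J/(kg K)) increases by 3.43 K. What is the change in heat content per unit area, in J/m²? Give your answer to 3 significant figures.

7.44×10^8

Areal heat capacity C = ρ c_p D = 1020 × 3860 × 55.1 = 2.17×10^8 J/(m^2 K).
ΔQ = C ΔT = 2.17×10^8 × 3.43 = 7.44×10^8 J/m².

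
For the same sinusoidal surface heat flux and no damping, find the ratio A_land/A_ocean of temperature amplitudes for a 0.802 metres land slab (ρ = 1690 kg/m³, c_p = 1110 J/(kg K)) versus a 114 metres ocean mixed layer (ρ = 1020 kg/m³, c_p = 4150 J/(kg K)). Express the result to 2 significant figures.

C_ocean = 1020 × 4150 × 114 = 4.83×10^8 J/(m²·K).
C_land = 1690 × 1110 × 0.802 = 1.50×10^6 J/(m²·K).
Undamped amplitude ∝ 1/C, so A_land/A_ocean = C_ocean/C_land = 321.

320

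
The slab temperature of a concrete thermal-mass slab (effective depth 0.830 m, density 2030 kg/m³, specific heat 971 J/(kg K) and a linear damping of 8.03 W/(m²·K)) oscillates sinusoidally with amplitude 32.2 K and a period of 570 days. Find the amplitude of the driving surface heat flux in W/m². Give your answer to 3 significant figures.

Areal heat capacity C = ρ c_p D = 2030 × 971 × 0.830 = 1.64×10^6 J/(m^2 K).
ω = 2π / 4.92×10^7 s = 1.28×10^-7 s⁻¹.
√((Cω)² + λ²) = √((0.209)² + 8.03²) = 8.03 W/(m²·K).
F₀ = A × √((Cω)²+λ²) = 32.2 × 8.03 = 259 W/m².

259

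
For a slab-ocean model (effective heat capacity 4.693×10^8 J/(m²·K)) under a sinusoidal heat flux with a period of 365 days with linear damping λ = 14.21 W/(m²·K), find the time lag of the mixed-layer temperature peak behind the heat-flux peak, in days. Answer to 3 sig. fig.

82.5 days

Areal heat capacity C = 4.693×10^8 J/(m²·K) (given).
ω = 2π / 3.15×10^7 s = 1.99×10^-7 s⁻¹.
Phase lag φ = arctan(Cω/λ) = arctan(93.5/14.21) = 1.42 rad.
Time lag = φ / ω = 1.42 / 1.99×10^-7 = 7.13×10^6 s = 82.5 days.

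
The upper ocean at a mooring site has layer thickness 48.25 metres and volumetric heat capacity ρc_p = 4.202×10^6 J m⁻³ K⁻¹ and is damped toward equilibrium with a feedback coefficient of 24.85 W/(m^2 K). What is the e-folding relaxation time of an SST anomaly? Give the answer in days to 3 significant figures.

94.4 days

Areal heat capacity C = ρc_p × D = 4.202×10^6 × 48.25 = 2.03×10^8 J m⁻² K⁻¹.
Relaxation time τ = C / λ = 2.03×10^8 / 24.85 = 8.16×10^6 s.
In days: 8.16×10^6 s / (86400 s/day) = 94.4 days.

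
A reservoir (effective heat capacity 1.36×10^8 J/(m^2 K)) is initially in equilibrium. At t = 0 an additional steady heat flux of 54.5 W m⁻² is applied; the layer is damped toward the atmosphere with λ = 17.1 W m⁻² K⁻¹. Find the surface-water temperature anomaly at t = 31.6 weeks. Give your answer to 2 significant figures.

2.9 K

Areal heat capacity C = 1.36×10^8 J/(m^2 K) (given).
τ = C / λ = 1.36×10^8 / 17.1 = 7.95×10^6 s.
Equilibrium anomaly ΔT_eq = F / λ = 54.5 / 17.1 = 3.19 K.
t = 31.6 weeks = 1.91×10^7 s, so t/τ = 2.40.
ΔT(t) = ΔT_eq (1 − e^(−t/τ)) = 3.19 × (1 − e^−2.40) = 2.90 K.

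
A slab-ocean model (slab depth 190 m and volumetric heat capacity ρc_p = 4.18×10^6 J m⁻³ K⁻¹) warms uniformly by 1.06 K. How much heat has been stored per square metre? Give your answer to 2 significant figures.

Areal heat capacity C = ρc_p × D = 4.18×10^6 × 190 = 7.94×10^8 J/(m^2 K).
ΔQ = C ΔT = 7.94×10^8 × 1.06 = 8.42×10^8 J/m².

8.4×10^8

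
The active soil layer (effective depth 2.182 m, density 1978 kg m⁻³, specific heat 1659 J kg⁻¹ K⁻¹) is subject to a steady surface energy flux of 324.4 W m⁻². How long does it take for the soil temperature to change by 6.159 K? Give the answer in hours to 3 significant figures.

Areal heat capacity C = ρ c_p D = 1978 × 1659 × 2.182 = 7.16×10^6 J/(m^2 K).
Time required: Δt = C ΔT / F = 7.16×10^6 × 6.159 / 324.4 = 1.36×10^5 s.
In hours: 1.36×10^5 s / (3600 s/hour) = 37.8 hours.

37.8 hours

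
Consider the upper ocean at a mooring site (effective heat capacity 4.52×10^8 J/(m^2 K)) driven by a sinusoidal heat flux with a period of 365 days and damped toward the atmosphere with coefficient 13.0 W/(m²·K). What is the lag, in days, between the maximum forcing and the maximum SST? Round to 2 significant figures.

Areal heat capacity C = 4.52×10^8 J/(m^2 K) (given).
ω = 2π / 3.15×10^7 s = 1.99×10^-7 s⁻¹.
Phase lag φ = arctan(Cω/λ) = arctan(90.1/13.0) = 1.43 rad.
Time lag = φ / ω = 1.43 / 1.99×10^-7 = 7.16×10^6 s = 82.9 days.

83 days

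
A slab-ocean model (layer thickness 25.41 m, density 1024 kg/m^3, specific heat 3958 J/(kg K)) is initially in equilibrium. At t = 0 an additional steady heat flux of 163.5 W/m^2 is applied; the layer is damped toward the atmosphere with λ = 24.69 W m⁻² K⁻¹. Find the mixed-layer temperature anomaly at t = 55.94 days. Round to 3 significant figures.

4.54 K

Areal heat capacity C = ρ c_p D = 1024 × 3958 × 25.41 = 1.03×10^8 J m⁻² K⁻¹.
τ = C / λ = 1.03×10^8 / 24.69 = 4.17×10^6 s.
Equilibrium anomaly ΔT_eq = F / λ = 163.5 / 24.69 = 6.62 K.
t = 55.94 days = 4.83×10^6 s, so t/τ = 1.16.
ΔT(t) = ΔT_eq (1 − e^(−t/τ)) = 6.62 × (1 − e^−1.16) = 4.54 K.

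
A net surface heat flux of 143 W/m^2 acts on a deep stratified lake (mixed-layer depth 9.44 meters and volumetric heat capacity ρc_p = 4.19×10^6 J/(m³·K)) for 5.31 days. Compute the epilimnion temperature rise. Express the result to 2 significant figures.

1.7 K

Areal heat capacity C = ρc_p × D = 4.19×10^6 × 9.44 = 3.96×10^7 J/(m²·K).
Net heat input Q = F Δt = 143 × (5.31 days × 86400 s/day) = 6.56×10^7 J/m².
ΔT = Q / C = 6.56×10^7 / 3.96×10^7 = 1.66 K.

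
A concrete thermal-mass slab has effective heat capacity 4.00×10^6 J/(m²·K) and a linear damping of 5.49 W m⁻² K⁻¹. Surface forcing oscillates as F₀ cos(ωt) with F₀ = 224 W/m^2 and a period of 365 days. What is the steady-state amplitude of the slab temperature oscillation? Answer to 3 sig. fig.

Areal heat capacity C = 4.00×10^6 J/(m²·K) (given).
Angular frequency ω = 2π / T = 2π / 3.15×10^7 s = 1.99×10^-7 s⁻¹.
√((Cω)² + λ²) = √((0.797)² + 5.49²) = 5.55 W/(m²·K).
Amplitude A = F₀ / √((Cω)²+λ²) = 224 / 5.55 = 40.4 K.

40.4 K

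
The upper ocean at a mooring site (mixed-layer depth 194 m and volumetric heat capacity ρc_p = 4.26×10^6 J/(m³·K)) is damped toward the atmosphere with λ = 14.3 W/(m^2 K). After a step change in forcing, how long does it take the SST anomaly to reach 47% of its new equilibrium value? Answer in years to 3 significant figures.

1.16 years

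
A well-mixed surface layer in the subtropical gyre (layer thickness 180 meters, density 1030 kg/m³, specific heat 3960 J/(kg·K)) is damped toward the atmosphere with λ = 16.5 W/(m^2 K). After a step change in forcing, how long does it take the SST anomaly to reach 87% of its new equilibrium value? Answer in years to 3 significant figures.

Areal heat capacity C = ρ c_p D = 1030 × 3960 × 180 = 7.34×10^8 J/(m^2 K).
τ = C / λ = 7.34×10^8 / 16.5 = 4.45×10^7 s.
Fraction reached: 1 − e^(−t/τ) = 0.87 ⇒ t = −τ ln(1 − 0.87) = τ × 2.04.
t = 9.08×10^7 s = 2.88 years.

2.88 years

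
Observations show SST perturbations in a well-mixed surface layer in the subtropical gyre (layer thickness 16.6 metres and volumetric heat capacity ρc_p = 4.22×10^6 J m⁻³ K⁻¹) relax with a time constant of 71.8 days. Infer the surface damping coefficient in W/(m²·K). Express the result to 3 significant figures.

Areal heat capacity C = ρc_p × D = 4.22×10^6 × 16.6 = 7.01×10^7 J/(m^2 K).
τ = 71.8 days = 6.20×10^6 s.
λ = C / τ = 7.01×10^7 / 6.20×10^6 = 11.3 W/(m²·K).

11.3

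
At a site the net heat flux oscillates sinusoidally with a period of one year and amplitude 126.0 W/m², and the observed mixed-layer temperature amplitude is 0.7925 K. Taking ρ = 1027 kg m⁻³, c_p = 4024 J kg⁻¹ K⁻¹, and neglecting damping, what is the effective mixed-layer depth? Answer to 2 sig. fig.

190 m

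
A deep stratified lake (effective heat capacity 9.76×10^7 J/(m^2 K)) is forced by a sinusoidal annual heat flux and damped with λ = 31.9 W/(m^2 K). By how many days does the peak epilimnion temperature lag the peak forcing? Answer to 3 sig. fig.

Areal heat capacity C = 9.76×10^7 J/(m^2 K) (given).
ω = 2π / 3.15×10^7 s = 1.99×10^-7 s⁻¹.
Phase lag φ = arctan(Cω/λ) = arctan(19.4/31.9) = 0.547 rad.
Time lag = φ / ω = 0.547 / 1.99×10^-7 = 2.75×10^6 s = 31.8 days.

31.8 days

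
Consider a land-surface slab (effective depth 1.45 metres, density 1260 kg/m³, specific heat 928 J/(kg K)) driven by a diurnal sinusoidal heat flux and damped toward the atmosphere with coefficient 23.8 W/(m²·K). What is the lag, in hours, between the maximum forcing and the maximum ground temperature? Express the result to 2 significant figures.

Areal heat capacity C = ρ c_p D = 1260 × 928 × 1.45 = 1.70×10^6 J/(m²·K).
ω = 2π / 86400 s = 7.27×10^-5 s⁻¹.
Phase lag φ = arctan(Cω/λ) = arctan(123/23.8) = 1.38 rad.
Time lag = φ / ω = 1.38 / 7.27×10^-5 = 19000 s = 5.27 hours.

5.3 hours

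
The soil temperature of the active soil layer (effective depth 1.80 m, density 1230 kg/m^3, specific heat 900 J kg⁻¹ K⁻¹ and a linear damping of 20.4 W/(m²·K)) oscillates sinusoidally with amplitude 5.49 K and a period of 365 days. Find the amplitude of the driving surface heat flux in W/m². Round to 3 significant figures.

Areal heat capacity C = ρ c_p D = 1230 × 900 × 1.80 = 1.99×10^6 J/(m^2 K).
ω = 2π / 3.15×10^7 s = 1.99×10^-7 s⁻¹.
√((Cω)² + λ²) = √((0.397)² + 20.4²) = 20.4 W/(m²·K).
F₀ = A × √((Cω)²+λ²) = 5.49 × 20.4 = 112 W/m².

112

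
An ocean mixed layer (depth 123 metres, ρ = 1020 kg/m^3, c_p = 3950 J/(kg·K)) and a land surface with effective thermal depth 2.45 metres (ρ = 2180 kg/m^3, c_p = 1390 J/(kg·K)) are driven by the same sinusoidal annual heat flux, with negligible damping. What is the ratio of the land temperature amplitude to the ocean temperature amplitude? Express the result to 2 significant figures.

C_ocean = 1020 × 3950 × 123 = 4.96×10^8 J/(m²·K).
C_land = 2180 × 1390 × 2.45 = 7.42×10^6 J/(m²·K).
Undamped amplitude ∝ 1/C, so A_land/A_ocean = C_ocean/C_land = 66.8.

67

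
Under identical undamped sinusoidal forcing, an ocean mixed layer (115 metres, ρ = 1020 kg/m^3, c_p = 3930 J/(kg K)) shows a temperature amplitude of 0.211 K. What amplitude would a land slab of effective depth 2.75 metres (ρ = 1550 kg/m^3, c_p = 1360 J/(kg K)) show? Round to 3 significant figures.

16.8 K

C_ocean = 4.61×10^8 J/(m²·K); C_land = 5.80×10^6 J/(m²·K).
A ∝ 1/C ⇒ A_land = A_ocean × C_ocean/C_land = 0.211 × 79.5 = 16.8 K.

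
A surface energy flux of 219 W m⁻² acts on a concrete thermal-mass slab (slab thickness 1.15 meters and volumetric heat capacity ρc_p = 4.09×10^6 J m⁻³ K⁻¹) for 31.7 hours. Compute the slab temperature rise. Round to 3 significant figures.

5.31 K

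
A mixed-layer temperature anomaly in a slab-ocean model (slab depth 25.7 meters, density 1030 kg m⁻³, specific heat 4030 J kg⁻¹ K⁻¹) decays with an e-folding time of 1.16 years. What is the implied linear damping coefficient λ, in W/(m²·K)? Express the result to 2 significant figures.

2.9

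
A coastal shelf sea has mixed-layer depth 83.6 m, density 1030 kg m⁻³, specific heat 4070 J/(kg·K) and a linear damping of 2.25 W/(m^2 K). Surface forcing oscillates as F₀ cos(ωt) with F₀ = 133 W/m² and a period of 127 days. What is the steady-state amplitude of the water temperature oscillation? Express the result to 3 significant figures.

Areal heat capacity C = ρ c_p D = 1030 × 4070 × 83.6 = 3.50×10^8 J m⁻² K⁻¹.
Angular frequency ω = 2π / T = 2π / 1.10×10^7 s = 5.73×10^-7 s⁻¹.
√((Cω)² + λ²) = √((201)² + 2.25²) = 201 W/(m²·K).
Amplitude A = F₀ / √((Cω)²+λ²) = 133 / 201 = 0.663 K.

0.663 K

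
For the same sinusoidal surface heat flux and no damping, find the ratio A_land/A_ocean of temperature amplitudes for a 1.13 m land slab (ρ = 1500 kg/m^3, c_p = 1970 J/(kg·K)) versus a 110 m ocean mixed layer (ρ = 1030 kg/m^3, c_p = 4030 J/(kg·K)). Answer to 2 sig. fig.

140

C_ocean = 1030 × 4030 × 110 = 4.57×10^8 J/(m²·K).
C_land = 1500 × 1970 × 1.13 = 3.34×10^6 J/(m²·K).
Undamped amplitude ∝ 1/C, so A_land/A_ocean = C_ocean/C_land = 137.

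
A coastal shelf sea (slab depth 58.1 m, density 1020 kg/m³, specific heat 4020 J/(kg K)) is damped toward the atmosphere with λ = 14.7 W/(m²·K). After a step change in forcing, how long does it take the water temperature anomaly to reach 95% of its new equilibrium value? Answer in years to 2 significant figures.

Areal heat capacity C = ρ c_p D = 1020 × 4020 × 58.1 = 2.38×10^8 J/(m^2 K).
τ = C / λ = 2.38×10^8 / 14.7 = 1.62×10^7 s.
Fraction reached: 1 − e^(−t/τ) = 0.95 ⇒ t = −τ ln(1 − 0.95) = τ × 3.00.
t = 4.85×10^7 s = 1.54 years.

1.5 years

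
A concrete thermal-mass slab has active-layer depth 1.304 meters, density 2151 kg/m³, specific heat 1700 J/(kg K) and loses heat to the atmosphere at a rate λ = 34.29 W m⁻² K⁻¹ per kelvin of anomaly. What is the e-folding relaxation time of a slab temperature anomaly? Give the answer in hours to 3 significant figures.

Areal heat capacity C = ρ c_p D = 2151 × 1700 × 1.304 = 4.77×10^6 J/(m²·K).
Relaxation time τ = C / λ = 4.77×10^6 / 34.29 = 1.39×10^5 s.
In hours: 1.39×10^5 s / (3600 s/hour) = 38.6 hours.

38.6 hours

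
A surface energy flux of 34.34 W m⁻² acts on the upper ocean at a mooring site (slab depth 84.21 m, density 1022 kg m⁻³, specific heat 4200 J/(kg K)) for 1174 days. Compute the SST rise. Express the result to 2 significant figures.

Areal heat capacity C = ρ c_p D = 1022 × 4200 × 84.21 = 3.61×10^8 J m⁻² K⁻¹.
Net heat input Q = F Δt = 34.34 × (1174 days × 86400 s/day) = 3.48×10^9 J/m².
ΔT = Q / C = 3.48×10^9 / 3.61×10^8 = 9.64 K.

9.6 K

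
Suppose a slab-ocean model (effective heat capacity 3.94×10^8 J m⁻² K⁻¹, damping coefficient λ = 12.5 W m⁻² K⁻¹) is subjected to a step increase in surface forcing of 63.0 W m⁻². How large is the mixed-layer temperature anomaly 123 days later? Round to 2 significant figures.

1.4 K

Areal heat capacity C = 3.94×10^8 J m⁻² K⁻¹ (given).
τ = C / λ = 3.94×10^8 / 12.5 = 3.15×10^7 s.
Equilibrium anomaly ΔT_eq = F / λ = 63.0 / 12.5 = 5.04 K.
t = 123 days = 1.06×10^7 s, so t/τ = 0.337.
ΔT(t) = ΔT_eq (1 − e^(−t/τ)) = 5.04 × (1 − e^−0.337) = 1.44 K.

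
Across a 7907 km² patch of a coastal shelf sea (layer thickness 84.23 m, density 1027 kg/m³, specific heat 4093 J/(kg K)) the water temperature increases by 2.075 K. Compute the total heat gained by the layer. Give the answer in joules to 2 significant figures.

5.8×10^18 J

Areal heat capacity C = ρ c_p D = 1027 × 4093 × 84.23 = 3.54×10^8 J m⁻² K⁻¹.
Heat per unit area: q = C ΔT = 3.54×10^8 × 2.075 = 7.35×10^8 J/m².
Total heat: Q = q × A = 7.35×10^8 × (7907 × 10⁶ m²) = 5.81×10^18 J.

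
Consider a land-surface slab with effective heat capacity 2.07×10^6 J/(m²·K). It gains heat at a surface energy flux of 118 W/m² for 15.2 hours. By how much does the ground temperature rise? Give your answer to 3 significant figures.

Areal heat capacity C = 2.07×10^6 J/(m²·K) (given).
Net heat input Q = F Δt = 118 × (15.2 hours × 3600 s/hour) = 6.46×10^6 J/m².
ΔT = Q / C = 6.46×10^6 / 2.07×10^6 = 3.12 K.

3.12 K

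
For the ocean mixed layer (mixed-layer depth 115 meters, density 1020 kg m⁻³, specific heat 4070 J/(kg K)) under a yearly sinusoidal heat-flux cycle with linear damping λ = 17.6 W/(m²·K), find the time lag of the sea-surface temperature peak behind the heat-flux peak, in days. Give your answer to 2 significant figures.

Areal heat capacity C = ρ c_p D = 1020 × 4070 × 115 = 4.77×10^8 J/(m^2 K).
ω = 2π / 3.15×10^7 s = 1.99×10^-7 s⁻¹.
Phase lag φ = arctan(Cω/λ) = arctan(95.1/17.6) = 1.39 rad.
Time lag = φ / ω = 1.39 / 1.99×10^-7 = 6.97×10^6 s = 80.6 days.

81 days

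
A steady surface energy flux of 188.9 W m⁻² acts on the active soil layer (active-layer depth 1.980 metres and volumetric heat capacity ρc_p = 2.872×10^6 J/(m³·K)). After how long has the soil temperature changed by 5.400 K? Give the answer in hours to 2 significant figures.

45 hours

Areal heat capacity C = ρc_p × D = 2.872×10^6 × 1.980 = 5.69×10^6 J/(m²·K).
Time required: Δt = C ΔT / F = 5.69×10^6 × 5.400 / 188.9 = 1.63×10^5 s.
In hours: 1.63×10^5 s / (3600 s/hour) = 45.2 hours.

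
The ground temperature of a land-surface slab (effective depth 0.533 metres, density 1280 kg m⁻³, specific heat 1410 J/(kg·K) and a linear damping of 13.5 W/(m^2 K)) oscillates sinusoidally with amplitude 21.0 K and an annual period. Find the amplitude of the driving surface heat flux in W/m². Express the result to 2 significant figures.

Areal heat capacity C = ρ c_p D = 1280 × 1410 × 0.533 = 9.62×10^5 J/(m²·K).
ω = 2π / 3.15×10^7 s = 1.99×10^-7 s⁻¹.
√((Cω)² + λ²) = √((0.192)² + 13.5²) = 13.5 W/(m²·K).
F₀ = A × √((Cω)²+λ²) = 21.0 × 13.5 = 284 W/m².

280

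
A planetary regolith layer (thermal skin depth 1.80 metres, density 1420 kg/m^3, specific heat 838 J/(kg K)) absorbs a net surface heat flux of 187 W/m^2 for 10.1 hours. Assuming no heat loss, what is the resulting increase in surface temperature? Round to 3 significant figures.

3.17 K

Areal heat capacity C = ρ c_p D = 1420 × 838 × 1.80 = 2.14×10^6 J m⁻² K⁻¹.
Net heat input Q = F Δt = 187 × (10.1 hours × 3600 s/hour) = 6.80×10^6 J/m².
ΔT = Q / C = 6.80×10^6 / 2.14×10^6 = 3.17 K.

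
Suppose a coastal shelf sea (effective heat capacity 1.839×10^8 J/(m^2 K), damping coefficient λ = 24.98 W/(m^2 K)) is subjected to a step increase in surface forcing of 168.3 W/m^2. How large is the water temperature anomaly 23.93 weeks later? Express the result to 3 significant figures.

5.79 K

Areal heat capacity C = 1.839×10^8 J/(m^2 K) (given).
τ = C / λ = 1.84×10^8 / 24.98 = 7.36×10^6 s.
Equilibrium anomaly ΔT_eq = F / λ = 168.3 / 24.98 = 6.74 K.
t = 23.93 weeks = 1.45×10^7 s, so t/τ = 1.97.
ΔT(t) = ΔT_eq (1 − e^(−t/τ)) = 6.74 × (1 − e^−1.97) = 5.79 K.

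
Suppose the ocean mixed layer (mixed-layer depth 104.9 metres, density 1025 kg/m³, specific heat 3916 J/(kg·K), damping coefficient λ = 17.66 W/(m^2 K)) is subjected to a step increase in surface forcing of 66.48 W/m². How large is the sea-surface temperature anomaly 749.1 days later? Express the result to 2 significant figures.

3.5 K

Areal heat capacity C = ρ c_p D = 1025 × 3916 × 104.9 = 4.21×10^8 J/(m^2 K).
τ = C / λ = 4.21×10^8 / 17.66 = 2.38×10^7 s.
Equilibrium anomaly ΔT_eq = F / λ = 66.48 / 17.66 = 3.76 K.
t = 749.1 days = 6.47×10^7 s, so t/τ = 2.71.
ΔT(t) = ΔT_eq (1 − e^(−t/τ)) = 3.76 × (1 − e^−2.71) = 3.52 K.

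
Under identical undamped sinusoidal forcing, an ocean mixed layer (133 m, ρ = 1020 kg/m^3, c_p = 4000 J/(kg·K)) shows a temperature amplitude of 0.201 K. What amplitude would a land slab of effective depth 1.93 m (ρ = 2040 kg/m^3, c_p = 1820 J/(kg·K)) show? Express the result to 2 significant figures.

15 K

C_ocean = 5.43×10^8 J/(m²·K); C_land = 7.17×10^6 J/(m²·K).
A ∝ 1/C ⇒ A_land = A_ocean × C_ocean/C_land = 0.201 × 75.7 = 15.2 K.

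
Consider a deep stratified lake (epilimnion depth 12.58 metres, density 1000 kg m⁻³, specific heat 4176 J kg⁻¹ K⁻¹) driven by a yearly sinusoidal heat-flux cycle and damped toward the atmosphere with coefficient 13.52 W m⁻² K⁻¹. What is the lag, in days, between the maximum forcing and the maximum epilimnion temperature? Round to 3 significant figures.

38.3 days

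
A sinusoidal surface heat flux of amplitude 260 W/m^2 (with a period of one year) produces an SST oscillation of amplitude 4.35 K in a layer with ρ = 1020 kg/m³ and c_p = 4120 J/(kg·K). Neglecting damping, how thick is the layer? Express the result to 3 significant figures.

71.4 m

ω = 2π / 3.15×10^7 s = 1.99×10^-7 s⁻¹.
Required C = F₀ / (A ω) = 260 / (4.35 × 1.99×10^-7) = 3.00×10^8 J/(m²·K).
D = C / (ρ c_p) = 3.00×10^8 / (1020 × 4120) = 71.4 m.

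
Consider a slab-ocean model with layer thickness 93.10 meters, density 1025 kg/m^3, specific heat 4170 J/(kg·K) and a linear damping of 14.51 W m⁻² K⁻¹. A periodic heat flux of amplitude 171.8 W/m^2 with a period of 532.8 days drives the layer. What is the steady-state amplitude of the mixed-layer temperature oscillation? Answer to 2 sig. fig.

Areal heat capacity C = ρ c_p D = 1025 × 4170 × 93.10 = 3.98×10^8 J/(m^2 K).
Angular frequency ω = 2π / T = 2π / 4.60×10^7 s = 1.36×10^-7 s⁻¹.
√((Cω)² + λ²) = √((54.3)² + 14.51²) = 56.2 W/(m²·K).
Amplitude A = F₀ / √((Cω)²+λ²) = 171.8 / 56.2 = 3.06 K.

3.1 K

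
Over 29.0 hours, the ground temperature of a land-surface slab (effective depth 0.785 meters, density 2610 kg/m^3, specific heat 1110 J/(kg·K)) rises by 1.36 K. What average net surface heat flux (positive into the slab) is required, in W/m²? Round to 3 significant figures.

Areal heat capacity C = ρ c_p D = 2610 × 1110 × 0.785 = 2.27×10^6 J/(m²·K).
Required heat per unit area: Q = C ΔT = 2.27×10^6 × 1.36 = 3.09×10^6 J/m².
Flux F = Q / Δt = 3.09×10^6 / 1.04×10^5 s = 29.6 W/m².

29.6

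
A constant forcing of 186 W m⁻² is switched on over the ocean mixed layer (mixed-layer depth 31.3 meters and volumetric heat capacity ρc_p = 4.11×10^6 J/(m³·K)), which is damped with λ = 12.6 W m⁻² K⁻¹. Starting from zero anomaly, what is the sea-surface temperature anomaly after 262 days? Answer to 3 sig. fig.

13.2 K

Areal heat capacity C = ρc_p × D = 4.11×10^6 × 31.3 = 1.29×10^8 J/(m²·K).
τ = C / λ = 1.29×10^8 / 12.6 = 1.02×10^7 s.
Equilibrium anomaly ΔT_eq = F / λ = 186 / 12.6 = 14.8 K.
t = 262 days = 2.26×10^7 s, so t/τ = 2.22.
ΔT(t) = ΔT_eq (1 − e^(−t/τ)) = 14.8 × (1 − e^−2.22) = 13.2 K.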